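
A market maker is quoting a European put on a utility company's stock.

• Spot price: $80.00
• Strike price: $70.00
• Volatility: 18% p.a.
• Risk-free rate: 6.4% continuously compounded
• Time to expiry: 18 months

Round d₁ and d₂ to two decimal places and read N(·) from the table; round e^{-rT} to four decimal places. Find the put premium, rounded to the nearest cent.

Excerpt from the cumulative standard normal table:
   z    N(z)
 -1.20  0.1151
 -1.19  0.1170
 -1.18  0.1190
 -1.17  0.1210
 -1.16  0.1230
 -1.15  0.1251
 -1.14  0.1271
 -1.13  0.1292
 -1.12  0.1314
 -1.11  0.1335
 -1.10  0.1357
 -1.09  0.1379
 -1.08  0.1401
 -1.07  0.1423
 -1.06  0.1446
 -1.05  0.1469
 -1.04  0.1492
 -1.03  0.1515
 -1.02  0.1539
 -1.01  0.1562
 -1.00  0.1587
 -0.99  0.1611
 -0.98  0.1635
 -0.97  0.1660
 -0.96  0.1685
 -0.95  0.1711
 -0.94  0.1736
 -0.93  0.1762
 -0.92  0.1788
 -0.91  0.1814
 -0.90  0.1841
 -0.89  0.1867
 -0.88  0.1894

$1.20

σ√T = 0.18 × 1.2247 = 0.2205
d₁ = [ln(80/70) + (0.064 + ½·0.18²)·1.5] / (σ√T) = (0.1335 + 0.1203) / 0.2205 = 1.1514 → 1.15
d₂ = 1.1514 − 0.2205 = 0.9309 → 0.93
exp(−rT) = exp(−0.064·1.5) = 0.9085
P = 70·0.9085·N(-0.93) − 80·N(-1.15) = 70·0.9085·0.1762 − 80·0.1251 = 11.2054 − 10.0080 = 1.1974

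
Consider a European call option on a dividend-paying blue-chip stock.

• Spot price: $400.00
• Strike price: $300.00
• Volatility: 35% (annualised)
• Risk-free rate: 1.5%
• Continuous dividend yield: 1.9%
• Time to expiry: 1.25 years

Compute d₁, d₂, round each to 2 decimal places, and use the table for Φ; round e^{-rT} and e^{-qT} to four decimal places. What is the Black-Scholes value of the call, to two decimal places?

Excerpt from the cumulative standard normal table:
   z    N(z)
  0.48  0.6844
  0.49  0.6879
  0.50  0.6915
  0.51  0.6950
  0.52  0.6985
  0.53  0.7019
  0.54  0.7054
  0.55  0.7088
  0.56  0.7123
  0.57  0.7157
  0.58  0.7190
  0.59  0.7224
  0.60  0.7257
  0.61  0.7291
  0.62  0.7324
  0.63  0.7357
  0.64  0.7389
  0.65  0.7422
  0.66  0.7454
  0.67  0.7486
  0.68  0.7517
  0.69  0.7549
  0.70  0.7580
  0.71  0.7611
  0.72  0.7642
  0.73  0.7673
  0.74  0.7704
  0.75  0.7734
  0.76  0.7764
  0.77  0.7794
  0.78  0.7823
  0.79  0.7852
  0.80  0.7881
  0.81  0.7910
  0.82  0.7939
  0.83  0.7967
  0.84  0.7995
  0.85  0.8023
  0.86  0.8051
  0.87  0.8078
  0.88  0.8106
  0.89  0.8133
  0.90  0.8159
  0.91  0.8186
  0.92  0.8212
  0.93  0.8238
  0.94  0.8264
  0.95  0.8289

T = 1.25;  σ√T = 0.3913
ln(S/K) + (r − q + σ²/2)T = ln(400/300) + (0.015 − 0.019 + 0.35²/2)·1.25 = 0.2877 + 0.0716 = 0.3592
d₁ = 0.3592 / 0.3913 = 0.9181 which rounds to 0.92
d₂ = d₁ − σ√T = 0.9181 − 0.3913 = 0.5267 which rounds to 0.53
e^(−qT) = e^(−0.019·1.25) = 0.9765;  e^(−rT) = e^(−0.015·1.25) = 0.9814
C = 400·0.9765·N(0.92) − 300·0.9814·N(0.53) = 400·0.9765·0.8212 − 300·0.9814·0.7019 = 320.7607 − 206.6534 = 114.1073

$114.11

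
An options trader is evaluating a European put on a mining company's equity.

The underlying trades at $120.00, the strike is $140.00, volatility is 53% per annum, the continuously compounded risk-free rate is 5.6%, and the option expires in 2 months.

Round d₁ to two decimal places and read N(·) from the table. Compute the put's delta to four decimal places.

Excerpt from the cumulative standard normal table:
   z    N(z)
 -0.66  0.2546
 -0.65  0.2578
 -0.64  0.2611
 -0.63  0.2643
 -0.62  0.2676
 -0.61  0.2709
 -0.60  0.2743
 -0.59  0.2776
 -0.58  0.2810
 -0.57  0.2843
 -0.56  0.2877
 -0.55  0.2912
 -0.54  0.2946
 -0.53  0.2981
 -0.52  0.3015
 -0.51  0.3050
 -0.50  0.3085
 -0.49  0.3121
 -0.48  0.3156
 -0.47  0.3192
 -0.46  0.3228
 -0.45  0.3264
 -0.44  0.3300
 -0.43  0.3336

σ√T = 0.53·√0.1667 = 0.2164
d₁ = [ln(120/140) + (0.056 + ½·0.53²)·0.1667] / (σ√T) = (-0.1542 + 0.0327) / 0.2164 = -0.5611 which rounds to -0.56
N(d₁) = N(-0.56) = 0.2877
Δ_put = N(d₁) − 1 = 0.2877 − 1 = -0.7123

-0.7123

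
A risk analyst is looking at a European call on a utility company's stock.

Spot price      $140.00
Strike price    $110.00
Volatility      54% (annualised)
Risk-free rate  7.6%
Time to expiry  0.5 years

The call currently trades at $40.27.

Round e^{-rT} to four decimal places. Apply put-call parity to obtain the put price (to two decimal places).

$6.17

e^(−rT) = e^(−0.076·0.5) = 0.9627
Put-call parity: C − P = S − K·e^(−rT) = 140 − 110·0.9627 = 140 − 105.8970 = 34.1030
P = C − (C − P) = 40.27 − (34.1030) = 6.1670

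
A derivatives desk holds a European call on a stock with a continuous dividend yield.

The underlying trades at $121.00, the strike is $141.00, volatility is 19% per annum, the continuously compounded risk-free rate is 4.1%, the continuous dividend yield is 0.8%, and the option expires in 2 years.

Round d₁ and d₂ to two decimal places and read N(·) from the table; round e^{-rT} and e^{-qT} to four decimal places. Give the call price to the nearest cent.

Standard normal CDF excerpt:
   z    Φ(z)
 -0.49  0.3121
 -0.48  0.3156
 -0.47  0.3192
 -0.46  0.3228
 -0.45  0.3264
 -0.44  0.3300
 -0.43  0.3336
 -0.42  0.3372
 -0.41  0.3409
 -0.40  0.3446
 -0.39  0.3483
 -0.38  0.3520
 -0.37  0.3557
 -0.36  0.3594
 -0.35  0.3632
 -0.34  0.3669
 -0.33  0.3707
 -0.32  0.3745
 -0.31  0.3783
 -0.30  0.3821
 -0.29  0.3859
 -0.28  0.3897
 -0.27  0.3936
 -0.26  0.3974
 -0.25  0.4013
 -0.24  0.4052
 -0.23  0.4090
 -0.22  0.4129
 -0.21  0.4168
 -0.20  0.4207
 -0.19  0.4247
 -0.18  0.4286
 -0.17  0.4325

$8.64

σ√T = 0.19 × 1.4142 = 0.2687
ln(S/K) + (r − q + σ²/2)T = ln(121/141) + (0.041 − 0.008 + 0.19²/2)·2 = -0.1530 + 0.1021 = -0.0509
d₁ = -0.0509 / 0.2687 = -0.1893 ≈ -0.19
d₂ = d₁ − σ√T = -0.1893 − 0.2687 = -0.4580 ≈ -0.46
e^(−qT) = e^(−0.008·2) = 0.9841;  e^(−rT) = e^(−0.041·2) = 0.9213
N(d₁) = N(-0.19) = 0.4247;  N(d₂) = N(-0.46) = 0.3228
C = 121·0.9841·0.4247 − 141·0.9213·0.3228 = 50.5716 − 41.9328 = 8.6388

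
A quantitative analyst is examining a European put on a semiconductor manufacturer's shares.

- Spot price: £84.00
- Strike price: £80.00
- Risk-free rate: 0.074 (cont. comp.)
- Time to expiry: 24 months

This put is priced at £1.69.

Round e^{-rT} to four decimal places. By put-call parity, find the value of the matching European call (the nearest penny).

£16.70

exp(−rT) = exp(−0.074·2) = 0.8624
Put-call parity: C − P = S − K·e^(−rT) = 84 − 80·0.8624 = 84 − 68.9920 = 15.0080
C = P + (C − P) = 1.69 + (15.0080) = 16.6980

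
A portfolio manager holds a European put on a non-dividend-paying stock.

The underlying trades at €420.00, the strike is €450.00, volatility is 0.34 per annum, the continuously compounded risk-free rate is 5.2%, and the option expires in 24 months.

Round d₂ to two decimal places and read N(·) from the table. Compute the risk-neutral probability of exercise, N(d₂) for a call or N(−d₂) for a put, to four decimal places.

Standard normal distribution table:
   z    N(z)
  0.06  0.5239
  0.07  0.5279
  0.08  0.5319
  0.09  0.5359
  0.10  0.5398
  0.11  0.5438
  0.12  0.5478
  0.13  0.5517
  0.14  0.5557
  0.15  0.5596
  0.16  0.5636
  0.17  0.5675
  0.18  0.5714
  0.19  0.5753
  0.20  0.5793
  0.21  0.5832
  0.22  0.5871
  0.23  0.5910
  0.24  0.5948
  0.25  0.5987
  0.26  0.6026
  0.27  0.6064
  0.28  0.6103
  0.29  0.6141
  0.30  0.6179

0.5675

σ√T = 0.34 × 1.4142 = 0.4808
d₁ = [ln(420/450) + (0.052 + 0.34²/2)·2] / 0.4808 = [-0.0690 + 0.2196] / 0.4808 = 0.3132 which rounds to 0.31
d₂ = d₁ − σ√T = 0.3132 − 0.4808 = -0.1676 which rounds to -0.17
Risk-neutral Pr[S_T < K] = N(−d₂) = N(0.17) = 0.5675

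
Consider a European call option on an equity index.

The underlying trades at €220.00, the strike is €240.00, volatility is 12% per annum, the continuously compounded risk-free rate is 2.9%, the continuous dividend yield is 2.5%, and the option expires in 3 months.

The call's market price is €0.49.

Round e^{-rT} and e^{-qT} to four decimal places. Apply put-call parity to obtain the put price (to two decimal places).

e^(−qT) = e^(−0.025·0.25) = 0.9938;  e^(−rT) = e^(−0.029·0.25) = 0.9928
Put-call parity: C − P = S·e^(−qT) − K·e^(−rT) = 220·0.9938 − 240·0.9928 = 218.6360 − 238.2720 = -19.6360
P = C − (C − P) = 0.49 − (-19.6360) = 20.1260

€20.13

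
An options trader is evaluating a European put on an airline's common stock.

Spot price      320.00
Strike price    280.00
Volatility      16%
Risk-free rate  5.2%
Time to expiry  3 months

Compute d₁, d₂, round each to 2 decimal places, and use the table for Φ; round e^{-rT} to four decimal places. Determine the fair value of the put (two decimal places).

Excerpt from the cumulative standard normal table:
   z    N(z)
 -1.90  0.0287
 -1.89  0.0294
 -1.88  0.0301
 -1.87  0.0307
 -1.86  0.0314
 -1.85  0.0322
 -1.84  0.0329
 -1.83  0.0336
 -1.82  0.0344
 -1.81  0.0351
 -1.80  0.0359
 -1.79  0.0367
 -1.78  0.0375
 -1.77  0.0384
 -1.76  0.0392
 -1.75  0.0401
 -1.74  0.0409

0.32

σ√T = 0.16 × 0.5000 = 0.0800
d₁ = [ln(320/280) + (0.052 + ½·0.16²)·0.25] / (σ√T) = (0.1335 + 0.0162) / 0.0800 = 1.8716 which rounds to 1.87
d₂ = 1.8716 − 0.0800 = 1.7916 which rounds to 1.79
exp(−rT) = exp(−0.052·0.25) = 0.9871
N(−d₂) = N(-1.79) = 0.0367;  N(−d₁) = N(-1.87) = 0.0307
P = 280·0.9871·0.0367 − 320·0.0307 = 10.1434 − 9.8240 = 0.3194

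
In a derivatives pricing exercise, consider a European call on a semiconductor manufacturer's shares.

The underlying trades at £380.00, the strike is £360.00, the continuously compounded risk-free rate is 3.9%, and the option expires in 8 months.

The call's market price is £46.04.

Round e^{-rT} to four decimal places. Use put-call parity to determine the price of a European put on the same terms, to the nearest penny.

e^(−rT) = e^(−0.039·0.6667) = 0.9743
Put-call parity: C − P = S − K·e^(−rT) = 380 − 360·0.9743 = 380 − 350.7480 = 29.2520
P = C − (C − P) = 46.04 − (29.2520) = 16.7880

£16.79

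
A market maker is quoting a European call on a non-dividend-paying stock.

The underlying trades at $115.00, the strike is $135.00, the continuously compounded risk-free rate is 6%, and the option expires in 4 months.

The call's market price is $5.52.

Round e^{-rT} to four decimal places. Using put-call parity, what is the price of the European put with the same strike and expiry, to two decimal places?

exp(−rT) = exp(−0.06·0.3333) = 0.9802
Put-call parity: C − P = S − K·e^(−rT) = 115 − 135·0.9802 = 115 − 132.3270 = -17.3270
P = C − (C − P) = 5.52 − (-17.3270) = 22.8470

$22.85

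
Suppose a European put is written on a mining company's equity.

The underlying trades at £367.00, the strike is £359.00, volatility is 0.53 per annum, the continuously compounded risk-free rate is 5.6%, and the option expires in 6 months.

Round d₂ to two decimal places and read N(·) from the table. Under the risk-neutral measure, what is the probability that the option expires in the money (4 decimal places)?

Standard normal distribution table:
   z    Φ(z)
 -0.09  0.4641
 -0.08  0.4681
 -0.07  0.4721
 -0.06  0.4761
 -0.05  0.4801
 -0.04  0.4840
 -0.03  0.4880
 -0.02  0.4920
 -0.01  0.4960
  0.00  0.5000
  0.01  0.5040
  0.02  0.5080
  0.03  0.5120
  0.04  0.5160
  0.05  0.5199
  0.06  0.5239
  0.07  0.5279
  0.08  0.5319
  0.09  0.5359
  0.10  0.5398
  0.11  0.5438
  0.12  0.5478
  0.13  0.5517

0.5199

T = 0.5;  σ√T = 0.3748
ln(S/K) + (r + σ²/2)T = ln(367/359) + (0.056 + 0.53²/2)·0.5 = 0.0220 + 0.0982 = 0.1203
d₁ = 0.1203 / 0.3748 = 0.3209 ⇒ 0.32
d₂ = d₁ − σ√T = 0.3209 − 0.3748 = -0.0539 ⇒ -0.05
Pr(exercise) under Q = N(−d₂) = N(0.05) = 0.5199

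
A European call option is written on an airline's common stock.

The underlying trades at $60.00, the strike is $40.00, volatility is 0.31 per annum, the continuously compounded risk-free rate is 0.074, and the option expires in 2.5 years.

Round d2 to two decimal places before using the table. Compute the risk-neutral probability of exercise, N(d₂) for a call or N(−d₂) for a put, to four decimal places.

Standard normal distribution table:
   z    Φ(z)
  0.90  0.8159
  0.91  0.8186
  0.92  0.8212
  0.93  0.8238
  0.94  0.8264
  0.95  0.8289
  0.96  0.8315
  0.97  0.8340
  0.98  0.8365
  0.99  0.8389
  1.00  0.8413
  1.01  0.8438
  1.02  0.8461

0.8315

σ√T = 0.31·√2.5 = 0.4902
ln(S/K) + (r + σ²/2)T = ln(60/40) + (0.074 + 0.31²/2)·2.5 = 0.4055 + 0.3051 = 0.7106
d₁ = 0.7106 / 0.4902 = 1.4497 → 1.45
d₂ = d₁ − σ√T = 1.4497 − 0.4902 = 0.9596 → 0.96
Pr(exercise) under Q = N(d₂) = 0.8315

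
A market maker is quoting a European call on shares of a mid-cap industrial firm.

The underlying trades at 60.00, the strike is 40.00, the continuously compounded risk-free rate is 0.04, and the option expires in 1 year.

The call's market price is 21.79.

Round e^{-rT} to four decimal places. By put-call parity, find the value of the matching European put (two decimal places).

e^(−rT) = e^(−0.04·1) = 0.9608
Put-call parity: C − P = S − K·e^(−rT) = 60 − 40·0.9608 = 60 − 38.4320 = 21.5680
P = C − (C − P) = 21.79 − (21.5680) = 0.2220

0.22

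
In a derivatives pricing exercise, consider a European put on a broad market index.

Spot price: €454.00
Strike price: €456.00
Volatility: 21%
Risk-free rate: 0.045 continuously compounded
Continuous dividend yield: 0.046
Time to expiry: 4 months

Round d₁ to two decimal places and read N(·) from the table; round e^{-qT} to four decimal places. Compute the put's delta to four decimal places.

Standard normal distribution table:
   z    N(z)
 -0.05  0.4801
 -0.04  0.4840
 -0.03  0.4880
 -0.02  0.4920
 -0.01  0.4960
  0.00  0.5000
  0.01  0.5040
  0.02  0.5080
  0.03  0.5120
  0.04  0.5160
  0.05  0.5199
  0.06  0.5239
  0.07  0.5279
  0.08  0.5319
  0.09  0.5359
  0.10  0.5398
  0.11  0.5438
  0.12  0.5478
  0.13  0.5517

-0.4845

σ√T = 0.21·√0.3333 = 0.1212
d₁ = [ln(454/456) + (0.045 − 0.046 + ½·0.21²)·0.3333] / (σ√T) = (-0.0044 + 0.0070) / 0.1212 = 0.0216 which rounds to 0.02
N(d₁) = N(0.02) = 0.5080
Δ_put = exp(−qT)·(N(d₁) − 1) = 0.9848·(0.5080 − 1) = -0.4845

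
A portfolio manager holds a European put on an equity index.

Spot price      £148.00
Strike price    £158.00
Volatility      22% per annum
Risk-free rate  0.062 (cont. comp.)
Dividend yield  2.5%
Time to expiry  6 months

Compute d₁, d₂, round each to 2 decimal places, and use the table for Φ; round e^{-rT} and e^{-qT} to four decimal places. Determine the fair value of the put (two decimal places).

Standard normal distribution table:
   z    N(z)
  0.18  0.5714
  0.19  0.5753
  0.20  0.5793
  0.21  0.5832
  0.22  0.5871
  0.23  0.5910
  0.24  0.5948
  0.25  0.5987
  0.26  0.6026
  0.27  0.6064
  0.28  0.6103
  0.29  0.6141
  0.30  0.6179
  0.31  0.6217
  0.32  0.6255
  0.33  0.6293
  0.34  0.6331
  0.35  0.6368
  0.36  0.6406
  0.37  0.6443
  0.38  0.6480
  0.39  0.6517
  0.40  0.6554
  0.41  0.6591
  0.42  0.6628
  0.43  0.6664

£13.45

σ√T = 0.22 × 0.7071 = 0.1556
d₁ = [ln(148/158) + (0.062 − 0.025 + 0.22²/2)·0.5] / 0.1556 = [-0.0654 + 0.0306] / 0.1556 = -0.2236 ≈ -0.22
d₂ = d₁ − σ√T = -0.2236 − 0.1556 = -0.3792 ≈ -0.38
e^(−qT) = e^(−0.025·0.5) = 0.9876;  e^(−rT) = e^(−0.062·0.5) = 0.9695
N(−d₂) = N(0.38) = 0.6480;  N(−d₁) = N(0.22) = 0.5871
P = 158·0.9695·0.6480 − 148·0.9876·0.5871 = 99.2613 − 85.8134 = 13.4479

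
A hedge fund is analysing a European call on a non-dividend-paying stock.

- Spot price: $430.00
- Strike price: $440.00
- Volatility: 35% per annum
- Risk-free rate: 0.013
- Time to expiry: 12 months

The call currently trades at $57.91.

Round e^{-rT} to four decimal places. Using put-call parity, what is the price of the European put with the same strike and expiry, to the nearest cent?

exp(−rT) = exp(−0.013·1) = 0.9871
Put-call parity: C − P = S − K·e^(−rT) = 430 − 440·0.9871 = 430 − 434.3240 = -4.3240
P = C − (C − P) = 57.91 − (-4.3240) = 62.2340

$62.23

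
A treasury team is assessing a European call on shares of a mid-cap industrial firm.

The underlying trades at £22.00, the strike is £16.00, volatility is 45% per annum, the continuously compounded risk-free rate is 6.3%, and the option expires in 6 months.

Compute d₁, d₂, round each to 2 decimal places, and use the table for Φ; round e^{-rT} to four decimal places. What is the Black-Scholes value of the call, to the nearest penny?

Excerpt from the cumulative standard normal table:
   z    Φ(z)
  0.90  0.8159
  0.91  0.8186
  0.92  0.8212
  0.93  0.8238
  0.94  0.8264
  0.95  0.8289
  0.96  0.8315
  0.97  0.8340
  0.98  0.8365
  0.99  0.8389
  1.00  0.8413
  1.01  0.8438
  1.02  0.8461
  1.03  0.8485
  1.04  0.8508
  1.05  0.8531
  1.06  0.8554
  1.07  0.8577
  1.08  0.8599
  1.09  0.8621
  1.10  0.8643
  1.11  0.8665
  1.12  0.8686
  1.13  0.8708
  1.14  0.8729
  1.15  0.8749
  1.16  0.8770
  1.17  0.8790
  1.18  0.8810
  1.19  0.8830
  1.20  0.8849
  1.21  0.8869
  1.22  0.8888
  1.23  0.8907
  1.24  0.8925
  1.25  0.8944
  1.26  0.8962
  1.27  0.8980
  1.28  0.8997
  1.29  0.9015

T = 0.5;  σ√T = 0.3182
d₁ = [ln(22/16) + (0.063 + 0.45²/2)·0.5] / 0.3182 = [0.3185 + 0.0821] / 0.3182 = 1.2589 which rounds to 1.26
d₂ = d₁ − σ√T = 1.2589 − 0.3182 = 0.9407 which rounds to 0.94
exp(−rT) = exp(−0.063·0.5) = 0.9690
N(d₁) = N(1.26) = 0.8962;  N(d₂) = N(0.94) = 0.8264
C = 22·0.8962 − 16·0.9690·0.8264 = 19.7164 − 12.8125 = 6.9039

£6.90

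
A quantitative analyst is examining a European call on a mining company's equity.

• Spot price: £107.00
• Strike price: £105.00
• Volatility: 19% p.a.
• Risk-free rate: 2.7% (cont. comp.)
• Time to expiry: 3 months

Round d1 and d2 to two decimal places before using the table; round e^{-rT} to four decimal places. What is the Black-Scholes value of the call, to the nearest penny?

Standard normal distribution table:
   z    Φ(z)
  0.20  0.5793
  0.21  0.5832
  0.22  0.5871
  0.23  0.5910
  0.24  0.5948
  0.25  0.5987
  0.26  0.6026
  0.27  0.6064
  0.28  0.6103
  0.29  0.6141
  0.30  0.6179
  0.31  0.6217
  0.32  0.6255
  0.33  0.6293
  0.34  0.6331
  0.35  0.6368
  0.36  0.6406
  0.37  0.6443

£5.70

σ√T = 0.19 × 0.5000 = 0.0950
ln(S/K) + (r + σ²/2)T = ln(107/105) + (0.027 + 0.19²/2)·0.25 = 0.0189 + 0.0113 = 0.0301
d₁ = 0.0301 / 0.0950 = 0.3172 ⇒ 0.32
d₂ = d₁ − σ√T = 0.3172 − 0.0950 = 0.2222 ⇒ 0.22
exp(−rT) = exp(−0.027·0.25) = 0.9933
N(d₁) = N(0.32) = 0.6255;  N(d₂) = N(0.22) = 0.5871
C = 107·0.6255 − 105·0.9933·0.5871 = 66.9285 − 61.2325 = 5.6960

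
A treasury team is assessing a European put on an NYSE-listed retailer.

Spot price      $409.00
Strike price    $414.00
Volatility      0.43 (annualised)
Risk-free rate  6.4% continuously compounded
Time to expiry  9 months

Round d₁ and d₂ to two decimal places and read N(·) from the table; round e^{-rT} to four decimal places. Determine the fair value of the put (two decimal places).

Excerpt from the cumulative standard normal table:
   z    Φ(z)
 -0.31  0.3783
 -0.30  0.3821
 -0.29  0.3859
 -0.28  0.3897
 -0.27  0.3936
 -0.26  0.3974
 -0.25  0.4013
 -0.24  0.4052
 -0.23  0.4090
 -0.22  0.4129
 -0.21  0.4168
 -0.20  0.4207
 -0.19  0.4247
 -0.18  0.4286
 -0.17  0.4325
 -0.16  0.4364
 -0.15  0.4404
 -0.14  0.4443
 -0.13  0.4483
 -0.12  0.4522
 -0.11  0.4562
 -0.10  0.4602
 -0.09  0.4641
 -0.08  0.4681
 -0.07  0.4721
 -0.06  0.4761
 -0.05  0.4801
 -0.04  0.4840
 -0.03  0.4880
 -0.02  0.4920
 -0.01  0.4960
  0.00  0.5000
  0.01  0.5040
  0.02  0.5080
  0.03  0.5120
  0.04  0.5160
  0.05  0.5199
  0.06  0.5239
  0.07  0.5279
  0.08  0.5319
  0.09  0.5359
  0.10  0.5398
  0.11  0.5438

$52.07

σ√T = 0.43·√0.75 = 0.3724
d₁ = [ln(409/414) + (0.064 + 0.43²/2)·0.75] / 0.3724 = [-0.0122 + 0.1173] / 0.3724 = 0.2825 which rounds to 0.28
d₂ = d₁ − σ√T = 0.2825 − 0.3724 = -0.0899 which rounds to -0.09
exp(−rT) = exp(−0.064·0.75) = 0.9531
P = 414·0.9531·N(0.09) − 409·N(-0.28) = 414·0.9531·0.5359 − 409·0.3897 = 211.4572 − 159.3873 = 52.0699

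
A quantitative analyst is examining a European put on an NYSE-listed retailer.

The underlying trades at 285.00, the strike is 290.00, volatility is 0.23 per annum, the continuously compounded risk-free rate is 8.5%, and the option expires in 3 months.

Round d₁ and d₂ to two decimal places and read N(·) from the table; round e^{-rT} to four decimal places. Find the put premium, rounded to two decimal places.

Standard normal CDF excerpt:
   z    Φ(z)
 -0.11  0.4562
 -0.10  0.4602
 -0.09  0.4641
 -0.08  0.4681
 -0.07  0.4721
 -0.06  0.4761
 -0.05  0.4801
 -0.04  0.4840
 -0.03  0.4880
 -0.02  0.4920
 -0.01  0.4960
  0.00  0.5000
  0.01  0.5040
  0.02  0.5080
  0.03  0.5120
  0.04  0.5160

11.96

σ√T = 0.23·√0.25 = 0.1150
d₁ = [ln(285/290) + (0.085 + 0.23²/2)·0.25] / 0.1150 = [-0.0174 + 0.0279] / 0.1150 = 0.0911 → 0.09
d₂ = d₁ − σ√T = 0.0911 − 0.1150 = -0.0239 → -0.02
exp(−rT) = exp(−0.085·0.25) = 0.9790
N(−d₂) = N(0.02) = 0.5080;  N(−d₁) = N(-0.09) = 0.4641
P = 290·0.9790·0.5080 − 285·0.4641 = 144.2263 − 132.2685 = 11.9578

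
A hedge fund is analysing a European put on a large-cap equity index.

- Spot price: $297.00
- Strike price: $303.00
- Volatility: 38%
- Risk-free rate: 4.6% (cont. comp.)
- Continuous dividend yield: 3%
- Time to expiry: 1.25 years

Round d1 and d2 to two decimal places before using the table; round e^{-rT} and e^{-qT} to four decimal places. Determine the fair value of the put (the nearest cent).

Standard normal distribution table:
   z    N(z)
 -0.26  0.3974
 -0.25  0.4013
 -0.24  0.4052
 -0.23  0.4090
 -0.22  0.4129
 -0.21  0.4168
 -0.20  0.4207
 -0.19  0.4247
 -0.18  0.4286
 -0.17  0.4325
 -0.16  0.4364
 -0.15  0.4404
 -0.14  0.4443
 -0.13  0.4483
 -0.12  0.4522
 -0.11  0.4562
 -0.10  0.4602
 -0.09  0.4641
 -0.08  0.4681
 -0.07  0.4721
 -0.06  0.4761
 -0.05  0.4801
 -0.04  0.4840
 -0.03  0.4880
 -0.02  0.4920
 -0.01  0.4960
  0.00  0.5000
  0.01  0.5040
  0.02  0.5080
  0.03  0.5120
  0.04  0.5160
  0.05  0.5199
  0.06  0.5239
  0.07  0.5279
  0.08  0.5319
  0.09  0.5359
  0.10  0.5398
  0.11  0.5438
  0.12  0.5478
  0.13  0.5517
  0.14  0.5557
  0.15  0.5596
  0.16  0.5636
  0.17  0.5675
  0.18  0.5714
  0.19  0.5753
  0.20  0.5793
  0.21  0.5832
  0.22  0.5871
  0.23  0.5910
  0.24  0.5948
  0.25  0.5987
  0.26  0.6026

$47.60

T = 1.25;  σ√T = 0.4249
d₁ = [ln(297/303) + (0.046 − 0.03 + 0.38²/2)·1.25] / 0.4249 = [-0.0200 + 0.1103] / 0.4249 = 0.2124 which rounds to 0.21
d₂ = d₁ − σ√T = 0.2124 − 0.4249 = -0.2124 which rounds to -0.21
exp(−qT) = exp(−0.03·1.25) = 0.9632;  exp(−rT) = exp(−0.046·1.25) = 0.9441
P = 303·0.9441·N(0.21) − 297·0.9632·N(-0.21) = 303·0.9441·0.5832 − 297·0.9632·0.4168 = 166.8315 − 119.2341 = 47.5974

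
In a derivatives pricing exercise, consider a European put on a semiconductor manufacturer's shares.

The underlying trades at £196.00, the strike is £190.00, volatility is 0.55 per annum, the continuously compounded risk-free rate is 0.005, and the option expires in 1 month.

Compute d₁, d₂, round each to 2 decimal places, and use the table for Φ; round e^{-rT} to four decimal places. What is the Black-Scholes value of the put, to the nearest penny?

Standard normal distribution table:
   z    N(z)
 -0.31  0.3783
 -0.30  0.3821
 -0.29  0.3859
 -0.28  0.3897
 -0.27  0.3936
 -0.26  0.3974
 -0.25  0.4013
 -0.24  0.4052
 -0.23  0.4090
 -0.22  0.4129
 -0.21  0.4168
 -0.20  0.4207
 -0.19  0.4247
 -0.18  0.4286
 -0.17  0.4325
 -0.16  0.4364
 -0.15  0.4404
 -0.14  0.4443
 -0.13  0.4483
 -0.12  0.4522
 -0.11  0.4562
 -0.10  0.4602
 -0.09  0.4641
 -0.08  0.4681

σ√T = 0.55 × 0.2887 = 0.1588
ln(S/K) + (r + σ²/2)T = ln(196/190) + (0.005 + 0.55²/2)·0.08333 = 0.0311 + 0.0130 = 0.0441
d₁ = 0.0441 / 0.1588 = 0.2778 → 0.28
d₂ = d₁ − σ√T = 0.2778 − 0.1588 = 0.1191 → 0.12
exp(−rT) = exp(−0.005·0.08333) = 0.9996
N(−d₂) = N(-0.12) = 0.4522;  N(−d₁) = N(-0.28) = 0.3897
P = 190·0.9996·0.4522 − 196·0.3897 = 85.8836 − 76.3812 = 9.5024

£9.50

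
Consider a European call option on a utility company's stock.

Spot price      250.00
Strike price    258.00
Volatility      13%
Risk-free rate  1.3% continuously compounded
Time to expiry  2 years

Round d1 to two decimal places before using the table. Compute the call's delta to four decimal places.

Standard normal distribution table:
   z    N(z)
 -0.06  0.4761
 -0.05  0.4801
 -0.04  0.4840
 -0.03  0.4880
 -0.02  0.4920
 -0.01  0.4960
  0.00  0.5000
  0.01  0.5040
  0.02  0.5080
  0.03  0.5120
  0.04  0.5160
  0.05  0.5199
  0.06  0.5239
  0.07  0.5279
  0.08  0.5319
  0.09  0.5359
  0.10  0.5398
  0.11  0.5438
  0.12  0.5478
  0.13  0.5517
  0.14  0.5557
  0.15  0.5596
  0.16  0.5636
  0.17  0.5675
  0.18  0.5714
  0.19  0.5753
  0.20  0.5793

0.5239

σ√T = 0.13 × 1.4142 = 0.1838
d₁ = [ln(250/258) + (0.013 + ½·0.13²)·2] / (σ√T) = (-0.0315 + 0.0429) / 0.1838 = 0.0620 ≈ 0.06
N(d₁) = N(0.06) = 0.5239
Δ_call = N(d₁) = 0.5239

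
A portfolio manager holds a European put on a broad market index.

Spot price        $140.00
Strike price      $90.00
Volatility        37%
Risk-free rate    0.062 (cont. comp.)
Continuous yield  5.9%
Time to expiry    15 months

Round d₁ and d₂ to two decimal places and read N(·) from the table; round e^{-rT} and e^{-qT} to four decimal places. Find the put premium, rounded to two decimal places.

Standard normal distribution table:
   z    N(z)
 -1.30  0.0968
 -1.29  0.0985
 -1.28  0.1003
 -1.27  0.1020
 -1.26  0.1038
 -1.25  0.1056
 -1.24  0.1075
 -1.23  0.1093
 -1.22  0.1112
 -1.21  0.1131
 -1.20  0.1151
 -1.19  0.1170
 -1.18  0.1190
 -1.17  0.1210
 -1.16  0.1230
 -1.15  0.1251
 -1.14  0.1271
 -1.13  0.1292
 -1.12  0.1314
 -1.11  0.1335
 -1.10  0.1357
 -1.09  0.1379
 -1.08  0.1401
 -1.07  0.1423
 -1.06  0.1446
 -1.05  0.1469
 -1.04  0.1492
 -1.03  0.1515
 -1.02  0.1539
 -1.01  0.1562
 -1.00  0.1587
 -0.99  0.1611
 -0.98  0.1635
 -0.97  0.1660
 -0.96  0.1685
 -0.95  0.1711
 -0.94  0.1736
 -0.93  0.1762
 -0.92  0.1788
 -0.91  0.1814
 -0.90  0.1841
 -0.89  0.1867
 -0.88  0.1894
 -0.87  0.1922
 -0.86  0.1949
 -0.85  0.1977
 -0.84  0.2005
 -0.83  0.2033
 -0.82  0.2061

$2.96

T = 1.25;  σ√T = 0.4137
d₁ = [ln(140/90) + (0.062 − 0.059 + 0.37²/2)·1.25] / 0.4137 = [0.4418 + 0.0893] / 0.4137 = 1.2840 → 1.28
d₂ = d₁ − σ√T = 1.2840 − 0.4137 = 0.8703 → 0.87
e^(−qT) = e^(−0.059·1.25) = 0.9289;  e^(−rT) = e^(−0.062·1.25) = 0.9254
P = 90·0.9254·N(-0.87) − 140·0.9289·N(-1.28) = 90·0.9254·0.1922 − 140·0.9289·0.1003 = 16.0076 − 13.0436 = 2.9640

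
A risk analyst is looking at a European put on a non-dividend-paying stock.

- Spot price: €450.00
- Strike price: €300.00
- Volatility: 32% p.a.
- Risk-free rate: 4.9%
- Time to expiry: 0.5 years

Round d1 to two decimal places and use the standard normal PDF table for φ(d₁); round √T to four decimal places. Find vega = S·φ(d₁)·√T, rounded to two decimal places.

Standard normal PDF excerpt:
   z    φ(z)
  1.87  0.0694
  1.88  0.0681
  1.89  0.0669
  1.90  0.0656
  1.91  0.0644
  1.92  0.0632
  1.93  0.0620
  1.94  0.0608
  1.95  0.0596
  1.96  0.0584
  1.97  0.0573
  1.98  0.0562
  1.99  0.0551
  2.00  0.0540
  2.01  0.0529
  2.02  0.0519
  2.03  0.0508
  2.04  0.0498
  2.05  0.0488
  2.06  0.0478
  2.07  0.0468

16.83

T = 0.5;  σ√T = 0.2263
d₁ = [ln(450/300) + (0.049 + 0.32²/2)·0.5] / 0.2263 = [0.4055 + 0.0501] / 0.2263 = 2.0133 which rounds to 2.01
√T = √0.5 = 0.7071
φ(d₁) = φ(2.01) = 0.0529
vega = S·φ(d₁)·√T = 450·0.0529·0.7071 = 16.8325
(The call has the same vega.)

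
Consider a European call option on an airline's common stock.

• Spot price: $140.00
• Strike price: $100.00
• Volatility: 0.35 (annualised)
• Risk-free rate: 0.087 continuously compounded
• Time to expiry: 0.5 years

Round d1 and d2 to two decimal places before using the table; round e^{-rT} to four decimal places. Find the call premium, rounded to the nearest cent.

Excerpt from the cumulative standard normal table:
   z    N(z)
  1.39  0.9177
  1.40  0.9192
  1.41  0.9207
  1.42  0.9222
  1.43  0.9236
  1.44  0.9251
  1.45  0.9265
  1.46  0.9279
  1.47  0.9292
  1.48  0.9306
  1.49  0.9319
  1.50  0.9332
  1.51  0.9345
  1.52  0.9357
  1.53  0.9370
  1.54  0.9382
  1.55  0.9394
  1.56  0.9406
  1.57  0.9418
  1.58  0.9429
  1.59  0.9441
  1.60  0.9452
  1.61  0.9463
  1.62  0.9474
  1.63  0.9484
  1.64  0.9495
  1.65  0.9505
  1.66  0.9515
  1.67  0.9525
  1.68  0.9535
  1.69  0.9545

σ√T = 0.35·√0.5 = 0.2475
ln(S/K) + (r + σ²/2)T = ln(140/100) + (0.087 + 0.35²/2)·0.5 = 0.3365 + 0.0741 = 0.4106
d₁ = 0.4106 / 0.2475 = 1.6591 which rounds to 1.66
d₂ = d₁ − σ√T = 1.6591 − 0.2475 = 1.4116 which rounds to 1.41
exp(−rT) = exp(−0.087·0.5) = 0.9574
C = 140·N(1.66) − 100·0.9574·N(1.41) = 140·0.9515 − 100·0.9574·0.9207 = 133.2100 − 88.1478 = 45.0622

$45.06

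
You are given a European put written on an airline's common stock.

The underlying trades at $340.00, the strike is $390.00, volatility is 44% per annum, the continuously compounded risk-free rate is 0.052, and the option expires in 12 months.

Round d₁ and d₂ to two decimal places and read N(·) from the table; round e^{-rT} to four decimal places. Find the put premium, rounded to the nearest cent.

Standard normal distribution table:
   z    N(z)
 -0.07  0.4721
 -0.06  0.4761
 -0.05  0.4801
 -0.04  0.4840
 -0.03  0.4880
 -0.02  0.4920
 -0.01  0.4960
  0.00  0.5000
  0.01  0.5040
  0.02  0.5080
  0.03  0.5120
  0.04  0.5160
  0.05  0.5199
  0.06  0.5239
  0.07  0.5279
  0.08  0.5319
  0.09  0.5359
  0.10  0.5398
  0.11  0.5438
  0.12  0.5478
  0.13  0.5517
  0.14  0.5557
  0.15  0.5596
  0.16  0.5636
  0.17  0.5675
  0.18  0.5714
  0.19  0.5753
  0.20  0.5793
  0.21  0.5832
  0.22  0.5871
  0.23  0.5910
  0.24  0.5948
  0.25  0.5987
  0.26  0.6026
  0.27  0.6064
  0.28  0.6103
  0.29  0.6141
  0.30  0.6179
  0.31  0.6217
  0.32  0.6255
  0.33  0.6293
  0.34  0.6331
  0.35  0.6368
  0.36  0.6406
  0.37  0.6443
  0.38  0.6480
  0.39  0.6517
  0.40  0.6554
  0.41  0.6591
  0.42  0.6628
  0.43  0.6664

T = 1;  σ√T = 0.4400
ln(S/K) + (r + σ²/2)T = ln(340/390) + (0.052 + 0.44²/2)·1 = -0.1372 + 0.1488 = 0.0116
d₁ = 0.0116 / 0.4400 = 0.0264 → 0.03
d₂ = d₁ − σ√T = 0.0264 − 0.4400 = -0.4136 → -0.41
exp(−rT) = exp(−0.052·1) = 0.9493
P = 390·0.9493·N(0.41) − 340·N(-0.03) = 390·0.9493·0.6591 − 340·0.4880 = 244.0166 − 165.9200 = 78.0966

$78.10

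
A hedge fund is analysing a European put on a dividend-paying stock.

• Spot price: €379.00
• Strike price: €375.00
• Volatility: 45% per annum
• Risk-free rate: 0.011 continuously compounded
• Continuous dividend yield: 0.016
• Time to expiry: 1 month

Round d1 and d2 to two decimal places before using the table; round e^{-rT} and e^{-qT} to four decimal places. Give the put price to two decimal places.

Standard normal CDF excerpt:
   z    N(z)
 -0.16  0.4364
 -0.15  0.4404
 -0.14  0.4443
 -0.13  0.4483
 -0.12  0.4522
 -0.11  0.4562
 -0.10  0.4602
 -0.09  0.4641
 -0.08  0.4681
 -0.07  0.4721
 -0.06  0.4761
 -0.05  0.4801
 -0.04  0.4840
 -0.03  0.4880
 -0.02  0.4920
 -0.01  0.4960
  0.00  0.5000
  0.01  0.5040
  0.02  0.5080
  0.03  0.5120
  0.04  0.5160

€17.66

σ√T = 0.45 × 0.2887 = 0.1299
d₁ = [ln(379/375) + (0.011 − 0.016 + 0.45²/2)·0.08333] / 0.1299 = [0.0106 + 0.0080] / 0.1299 = 0.1434 which rounds to 0.14
d₂ = d₁ − σ√T = 0.1434 − 0.1299 = 0.0135 which rounds to 0.01
exp(−qT) = exp(−0.016·0.08333) = 0.9987;  exp(−rT) = exp(−0.011·0.08333) = 0.9991
N(−d₂) = N(-0.01) = 0.4960;  N(−d₁) = N(-0.14) = 0.4443
P = 375·0.9991·0.4960 − 379·0.9987·0.4443 = 185.8326 − 168.1708 = 17.6618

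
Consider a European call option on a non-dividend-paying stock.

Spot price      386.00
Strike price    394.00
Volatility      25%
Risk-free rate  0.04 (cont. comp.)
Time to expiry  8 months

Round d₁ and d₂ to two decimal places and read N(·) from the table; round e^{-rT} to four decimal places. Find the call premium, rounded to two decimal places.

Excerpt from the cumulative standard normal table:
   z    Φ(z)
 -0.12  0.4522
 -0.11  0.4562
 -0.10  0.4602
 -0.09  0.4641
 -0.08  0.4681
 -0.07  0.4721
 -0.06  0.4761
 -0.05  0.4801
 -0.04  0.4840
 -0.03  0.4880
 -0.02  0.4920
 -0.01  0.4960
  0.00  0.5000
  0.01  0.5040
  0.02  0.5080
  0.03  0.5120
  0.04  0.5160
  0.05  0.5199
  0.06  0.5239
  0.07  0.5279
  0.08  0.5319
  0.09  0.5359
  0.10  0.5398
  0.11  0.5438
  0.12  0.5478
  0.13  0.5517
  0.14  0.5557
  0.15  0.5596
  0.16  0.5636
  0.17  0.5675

σ√T = 0.25·√0.6667 = 0.2041
d₁ = [ln(386/394) + (0.04 + ½·0.25²)·0.6667] / (σ√T) = (-0.0205 + 0.0475) / 0.2041 = 0.1322 ⇒ 0.13
d₂ = 0.1322 − 0.2041 = -0.0719 ⇒ -0.07
exp(−rT) = exp(−0.04·0.6667) = 0.9737
C = 386·N(0.13) − 394·0.9737·N(-0.07) = 386·0.5517 − 394·0.9737·0.4721 = 212.9562 − 181.1154 = 31.8408

31.84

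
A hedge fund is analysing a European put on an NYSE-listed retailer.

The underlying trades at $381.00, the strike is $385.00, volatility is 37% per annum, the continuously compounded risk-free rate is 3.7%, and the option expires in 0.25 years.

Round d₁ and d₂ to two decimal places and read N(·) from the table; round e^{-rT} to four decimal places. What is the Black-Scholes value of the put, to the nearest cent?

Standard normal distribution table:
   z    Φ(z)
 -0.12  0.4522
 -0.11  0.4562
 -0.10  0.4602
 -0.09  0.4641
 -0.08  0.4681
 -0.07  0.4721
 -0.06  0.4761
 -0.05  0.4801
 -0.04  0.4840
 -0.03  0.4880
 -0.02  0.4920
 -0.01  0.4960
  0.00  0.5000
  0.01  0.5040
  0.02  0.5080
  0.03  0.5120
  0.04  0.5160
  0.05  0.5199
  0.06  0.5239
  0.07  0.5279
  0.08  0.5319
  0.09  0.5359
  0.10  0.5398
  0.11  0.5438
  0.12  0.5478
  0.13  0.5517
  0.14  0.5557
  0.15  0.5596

$29.09

T = 0.25;  σ√T = 0.1850
d₁ = [ln(381/385) + (0.037 + ½·0.37²)·0.25] / (σ√T) = (-0.0104 + 0.0264) / 0.1850 = 0.0860 → 0.09
d₂ = 0.0860 − 0.1850 = -0.0990 → -0.10
e^(−rT) = e^(−0.037·0.25) = 0.9908
P = 385·0.9908·N(0.10) − 381·N(-0.09) = 385·0.9908·0.5398 − 381·0.4641 = 205.9110 − 176.8221 = 29.0889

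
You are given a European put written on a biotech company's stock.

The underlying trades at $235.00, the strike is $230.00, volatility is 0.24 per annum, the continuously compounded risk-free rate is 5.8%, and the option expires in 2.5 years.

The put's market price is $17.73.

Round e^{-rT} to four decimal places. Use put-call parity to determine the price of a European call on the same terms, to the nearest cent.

e^(−rT) = e^(−0.058·2.5) = 0.8650
Put-call parity: C − P = S − K·e^(−rT) = 235 − 230·0.8650 = 235 − 198.9500 = 36.0500
C = P + (C − P) = 17.73 + (36.0500) = 53.7800

$53.78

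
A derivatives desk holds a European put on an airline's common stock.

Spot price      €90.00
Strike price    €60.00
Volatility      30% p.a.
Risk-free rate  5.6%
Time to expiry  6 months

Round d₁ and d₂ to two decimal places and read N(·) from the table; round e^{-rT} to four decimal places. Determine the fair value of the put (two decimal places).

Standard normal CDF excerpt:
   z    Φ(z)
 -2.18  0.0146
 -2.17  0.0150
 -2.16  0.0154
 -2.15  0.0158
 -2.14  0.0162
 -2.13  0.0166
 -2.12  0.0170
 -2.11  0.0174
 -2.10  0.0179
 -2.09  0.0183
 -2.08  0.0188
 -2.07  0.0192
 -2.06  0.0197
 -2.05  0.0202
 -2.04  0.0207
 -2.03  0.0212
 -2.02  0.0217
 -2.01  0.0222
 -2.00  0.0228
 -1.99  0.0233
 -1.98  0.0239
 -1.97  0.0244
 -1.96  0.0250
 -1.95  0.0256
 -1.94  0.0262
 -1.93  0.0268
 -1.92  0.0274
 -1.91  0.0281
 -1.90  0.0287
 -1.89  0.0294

€0.11

σ√T = 0.3·√0.5 = 0.2121
d₁ = [ln(90/60) + (0.056 + 0.3²/2)·0.5] / 0.2121 = [0.4055 + 0.0505] / 0.2121 = 2.1494 ≈ 2.15
d₂ = d₁ − σ√T = 2.1494 − 0.2121 = 1.9373 ≈ 1.94
exp(−rT) = exp(−0.056·0.5) = 0.9724
P = 60·0.9724·N(-1.94) − 90·N(-2.15) = 60·0.9724·0.0262 − 90·0.0158 = 1.5286 − 1.4220 = 0.1066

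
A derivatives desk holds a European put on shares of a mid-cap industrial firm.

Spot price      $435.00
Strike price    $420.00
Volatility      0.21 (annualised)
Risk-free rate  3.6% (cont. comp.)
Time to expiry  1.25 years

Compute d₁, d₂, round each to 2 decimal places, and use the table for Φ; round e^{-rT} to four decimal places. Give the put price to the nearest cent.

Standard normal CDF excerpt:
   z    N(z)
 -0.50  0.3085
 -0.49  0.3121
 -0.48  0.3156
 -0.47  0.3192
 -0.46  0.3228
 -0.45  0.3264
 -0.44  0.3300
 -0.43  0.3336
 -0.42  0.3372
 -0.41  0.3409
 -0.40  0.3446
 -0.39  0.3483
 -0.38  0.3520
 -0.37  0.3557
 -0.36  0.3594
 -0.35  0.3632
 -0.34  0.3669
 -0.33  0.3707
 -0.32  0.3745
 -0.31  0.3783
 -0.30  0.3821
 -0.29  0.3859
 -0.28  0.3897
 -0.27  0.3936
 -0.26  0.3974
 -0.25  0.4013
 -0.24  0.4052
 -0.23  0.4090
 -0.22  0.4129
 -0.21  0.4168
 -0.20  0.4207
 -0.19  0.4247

$25.37

σ√T = 0.21·√1.25 = 0.2348
ln(S/K) + (r + σ²/2)T = ln(435/420) + (0.036 + 0.21²/2)·1.25 = 0.0351 + 0.0726 = 0.1077
d₁ = 0.1077 / 0.2348 = 0.4585 ⇒ 0.46
d₂ = d₁ − σ√T = 0.4585 − 0.2348 = 0.2237 ⇒ 0.22
exp(−rT) = exp(−0.036·1.25) = 0.9560
N(−d₂) = N(-0.22) = 0.4129;  N(−d₁) = N(-0.46) = 0.3228
P = 420·0.9560·0.4129 − 435·0.3228 = 165.7876 − 140.4180 = 25.3696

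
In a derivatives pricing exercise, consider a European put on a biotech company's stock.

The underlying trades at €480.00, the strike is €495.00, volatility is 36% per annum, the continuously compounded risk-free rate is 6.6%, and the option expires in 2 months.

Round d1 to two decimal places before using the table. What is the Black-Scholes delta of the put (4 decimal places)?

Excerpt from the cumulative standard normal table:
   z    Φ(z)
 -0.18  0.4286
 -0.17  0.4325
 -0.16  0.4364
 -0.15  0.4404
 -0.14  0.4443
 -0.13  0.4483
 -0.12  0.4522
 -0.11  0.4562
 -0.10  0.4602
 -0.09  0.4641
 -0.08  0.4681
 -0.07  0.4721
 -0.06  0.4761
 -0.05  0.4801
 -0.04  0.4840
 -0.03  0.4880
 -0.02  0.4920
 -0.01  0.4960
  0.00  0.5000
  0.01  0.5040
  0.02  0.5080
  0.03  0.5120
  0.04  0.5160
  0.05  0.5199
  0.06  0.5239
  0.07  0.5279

σ√T = 0.36·√0.1667 = 0.1470
ln(S/K) + (r + σ²/2)T = ln(480/495) + (0.066 + 0.36²/2)·0.1667 = -0.0308 + 0.0218 = -0.0090
d₁ = -0.0090 / 0.1470 = -0.0610 → -0.06
N(d₁) = N(-0.06) = 0.4761
Δ_put = N(d₁) − 1 = 0.4761 − 1 = -0.5239

-0.5239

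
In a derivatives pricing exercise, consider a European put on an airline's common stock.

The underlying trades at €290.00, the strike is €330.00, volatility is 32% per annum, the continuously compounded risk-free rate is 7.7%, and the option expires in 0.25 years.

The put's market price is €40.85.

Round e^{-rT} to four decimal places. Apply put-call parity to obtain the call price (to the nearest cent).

exp(−rT) = exp(−0.077·0.25) = 0.9809
Put-call parity: C − P = S − K·e^(−rT) = 290 − 330·0.9809 = 290 − 323.6970 = -33.6970
C = P + (C − P) = 40.85 + (-33.6970) = 7.1530

€7.15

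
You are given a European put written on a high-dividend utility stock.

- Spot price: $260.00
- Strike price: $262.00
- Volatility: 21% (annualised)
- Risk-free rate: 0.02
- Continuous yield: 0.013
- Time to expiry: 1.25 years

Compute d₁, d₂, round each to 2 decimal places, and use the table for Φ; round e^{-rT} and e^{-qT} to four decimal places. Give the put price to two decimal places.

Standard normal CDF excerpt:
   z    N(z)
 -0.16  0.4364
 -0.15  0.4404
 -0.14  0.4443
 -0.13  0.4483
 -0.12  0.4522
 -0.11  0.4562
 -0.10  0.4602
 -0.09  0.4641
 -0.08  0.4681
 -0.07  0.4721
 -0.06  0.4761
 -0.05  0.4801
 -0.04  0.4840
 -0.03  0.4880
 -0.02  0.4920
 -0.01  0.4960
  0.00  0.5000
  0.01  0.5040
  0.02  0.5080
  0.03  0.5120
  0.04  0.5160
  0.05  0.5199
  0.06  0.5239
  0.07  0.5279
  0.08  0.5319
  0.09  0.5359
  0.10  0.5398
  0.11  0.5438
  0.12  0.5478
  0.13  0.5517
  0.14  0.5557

$23.28

σ√T = 0.21·√1.25 = 0.2348
d₁ = [ln(260/262) + (0.02 − 0.013 + ½·0.21²)·1.25] / (σ√T) = (-0.0077 + 0.0363) / 0.2348 = 0.1220 → 0.12
d₂ = 0.1220 − 0.2348 = -0.1128 → -0.11
e^(−qT) = e^(−0.013·1.25) = 0.9839;  e^(−rT) = e^(−0.02·1.25) = 0.9753
N(−d₂) = N(0.11) = 0.5438;  N(−d₁) = N(-0.12) = 0.4522
P = 262·0.9753·0.5438 − 260·0.9839·0.4522 = 138.9565 − 115.6791 = 23.2774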